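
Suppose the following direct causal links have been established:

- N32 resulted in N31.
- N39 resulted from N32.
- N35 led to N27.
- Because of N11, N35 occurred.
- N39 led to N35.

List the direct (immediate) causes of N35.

Upstream contributors include N32, but only N11, N39 feed directly into N35.

N11, N39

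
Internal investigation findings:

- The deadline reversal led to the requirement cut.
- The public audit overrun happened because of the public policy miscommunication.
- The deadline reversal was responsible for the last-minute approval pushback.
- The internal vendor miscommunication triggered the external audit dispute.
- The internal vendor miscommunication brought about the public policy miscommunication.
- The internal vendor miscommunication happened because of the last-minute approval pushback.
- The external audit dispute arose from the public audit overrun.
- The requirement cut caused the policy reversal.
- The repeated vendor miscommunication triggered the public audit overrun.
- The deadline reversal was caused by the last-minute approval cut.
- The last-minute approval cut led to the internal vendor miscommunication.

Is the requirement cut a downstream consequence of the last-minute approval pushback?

The last-minute approval pushback leads to the internal vendor miscommunication, the public policy miscommunication, the public audit overrun, the external audit dispute; the requirement cut is not among them.

No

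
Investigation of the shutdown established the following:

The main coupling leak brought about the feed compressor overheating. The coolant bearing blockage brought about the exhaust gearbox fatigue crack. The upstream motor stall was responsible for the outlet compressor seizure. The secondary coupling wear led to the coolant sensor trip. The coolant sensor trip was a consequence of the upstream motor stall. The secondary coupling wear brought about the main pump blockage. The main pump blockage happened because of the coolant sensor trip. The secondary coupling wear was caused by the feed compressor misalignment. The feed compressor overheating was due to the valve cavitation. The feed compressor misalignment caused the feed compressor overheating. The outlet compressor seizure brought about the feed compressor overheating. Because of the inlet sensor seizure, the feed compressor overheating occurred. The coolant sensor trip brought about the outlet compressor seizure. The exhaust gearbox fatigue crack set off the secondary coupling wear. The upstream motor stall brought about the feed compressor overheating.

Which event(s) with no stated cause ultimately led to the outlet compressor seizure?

the coolant bearing blockage, the feed compressor misalignment, the upstream motor stall

Tracing upstream from the outlet compressor seizure: the outlet compressor seizure ← the coolant sensor trip ← the secondary coupling wear ← the feed compressor misalignment.
A separate upstream branch: the outlet compressor seizure ← the coolant sensor trip ← the secondary coupling wear ← the exhaust gearbox fatigue crack ← the coolant bearing blockage.
A separate upstream branch: the outlet compressor seizure ← the upstream motor stall.
Each of those chain origins has no stated cause.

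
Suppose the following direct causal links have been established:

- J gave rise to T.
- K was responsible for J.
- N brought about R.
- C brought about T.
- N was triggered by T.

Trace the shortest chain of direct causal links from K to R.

K → J
J → T
T → N
N → R
Length: 4 steps.

K → J → T → N → R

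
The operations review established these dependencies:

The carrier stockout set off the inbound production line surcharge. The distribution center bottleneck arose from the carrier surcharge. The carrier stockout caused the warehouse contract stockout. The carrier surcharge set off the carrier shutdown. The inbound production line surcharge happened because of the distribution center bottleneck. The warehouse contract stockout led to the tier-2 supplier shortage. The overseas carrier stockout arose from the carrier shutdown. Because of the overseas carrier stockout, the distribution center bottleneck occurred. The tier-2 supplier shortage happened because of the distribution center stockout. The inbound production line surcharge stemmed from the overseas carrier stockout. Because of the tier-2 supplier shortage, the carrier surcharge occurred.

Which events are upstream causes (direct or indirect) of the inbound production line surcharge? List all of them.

Immediate causes of the inbound production line surcharge: the carrier stockout, the overseas carrier stockout, the distribution center bottleneck.
Further upstream: the distribution center stockout, the warehouse contract stockout, the tier-2 supplier shortage, the carrier surcharge, the carrier shutdown.

the carrier shutdown, the carrier stockout, the carrier surcharge, the distribution center bottleneck, the distribution center stockout, the overseas carrier stockout, the tier-2 supplier shortage, the warehouse contract stockout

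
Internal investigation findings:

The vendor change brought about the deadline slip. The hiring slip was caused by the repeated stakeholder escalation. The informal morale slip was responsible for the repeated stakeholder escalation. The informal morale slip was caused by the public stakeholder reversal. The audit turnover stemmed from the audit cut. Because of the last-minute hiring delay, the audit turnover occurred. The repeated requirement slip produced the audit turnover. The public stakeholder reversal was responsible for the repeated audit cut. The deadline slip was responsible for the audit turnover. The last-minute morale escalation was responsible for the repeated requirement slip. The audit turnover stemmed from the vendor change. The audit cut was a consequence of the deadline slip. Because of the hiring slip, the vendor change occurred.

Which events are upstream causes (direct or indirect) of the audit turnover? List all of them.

Immediate causes of the audit turnover: the last-minute hiring delay, the repeated requirement slip, the vendor change, the deadline slip, the audit cut.
Further upstream: the public stakeholder reversal, the informal morale slip, the repeated stakeholder escalation, the last-minute morale escalation, the hiring slip.

the audit cut, the deadline slip, the hiring slip, the informal morale slip, the last-minute hiring delay, the last-minute morale escalation, the public stakeholder reversal, the repeated requirement slip, the repeated stakeholder escalation, the vendor change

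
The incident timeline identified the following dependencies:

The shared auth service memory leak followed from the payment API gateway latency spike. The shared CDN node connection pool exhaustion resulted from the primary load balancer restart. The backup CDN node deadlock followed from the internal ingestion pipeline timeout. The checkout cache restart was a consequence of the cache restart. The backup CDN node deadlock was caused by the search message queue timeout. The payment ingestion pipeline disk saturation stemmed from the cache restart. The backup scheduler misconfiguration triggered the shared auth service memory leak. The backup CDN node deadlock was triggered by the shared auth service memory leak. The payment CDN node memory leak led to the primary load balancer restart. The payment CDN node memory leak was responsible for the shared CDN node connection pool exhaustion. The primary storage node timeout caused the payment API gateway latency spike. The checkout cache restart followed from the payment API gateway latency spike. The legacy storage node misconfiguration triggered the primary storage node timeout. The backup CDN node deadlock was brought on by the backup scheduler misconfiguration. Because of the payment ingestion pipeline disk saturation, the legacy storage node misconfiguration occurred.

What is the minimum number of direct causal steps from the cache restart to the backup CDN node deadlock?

6

Shortest chain: the cache restart → the payment ingestion pipeline disk saturation → the legacy storage node misconfiguration → the primary storage node timeout → the payment API gateway latency spike → the shared auth service memory leak → the backup CDN node deadlock.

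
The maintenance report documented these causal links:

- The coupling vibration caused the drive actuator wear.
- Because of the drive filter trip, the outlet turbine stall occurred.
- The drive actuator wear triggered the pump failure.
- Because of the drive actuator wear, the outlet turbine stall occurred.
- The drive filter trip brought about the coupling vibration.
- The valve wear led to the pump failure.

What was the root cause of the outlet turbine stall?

the drive filter trip

Tracing upstream from the outlet turbine stall: the outlet turbine stall ← the drive filter trip.
The drive filter trip has no stated cause, so it is the root.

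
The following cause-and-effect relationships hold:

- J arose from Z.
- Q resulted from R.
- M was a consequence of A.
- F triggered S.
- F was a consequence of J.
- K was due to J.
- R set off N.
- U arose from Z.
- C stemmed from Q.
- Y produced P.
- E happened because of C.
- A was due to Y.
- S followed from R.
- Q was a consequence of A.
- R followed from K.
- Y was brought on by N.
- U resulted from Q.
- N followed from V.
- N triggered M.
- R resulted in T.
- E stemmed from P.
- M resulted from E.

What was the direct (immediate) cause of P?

Upstream contributors include Z, J, K, R, N, V, but only Y feeds directly into P.

Y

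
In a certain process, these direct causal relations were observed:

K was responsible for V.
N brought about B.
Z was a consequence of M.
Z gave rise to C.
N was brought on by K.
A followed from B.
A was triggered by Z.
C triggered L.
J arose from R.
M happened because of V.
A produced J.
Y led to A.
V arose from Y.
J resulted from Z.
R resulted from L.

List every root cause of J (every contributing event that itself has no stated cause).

Tracing upstream from J: J ← A ← Y.
A separate upstream branch: J ← Z ← M ← V ← K.
Each of those chain origins has no stated cause.

K, Y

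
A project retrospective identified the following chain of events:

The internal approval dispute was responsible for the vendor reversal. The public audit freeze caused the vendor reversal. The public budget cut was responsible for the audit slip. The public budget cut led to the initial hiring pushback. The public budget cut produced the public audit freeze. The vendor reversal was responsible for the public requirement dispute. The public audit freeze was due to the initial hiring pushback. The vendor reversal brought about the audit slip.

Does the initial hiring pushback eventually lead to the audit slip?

Yes

There is a causal chain: the initial hiring pushback → the public audit freeze → the vendor reversal → the audit slip.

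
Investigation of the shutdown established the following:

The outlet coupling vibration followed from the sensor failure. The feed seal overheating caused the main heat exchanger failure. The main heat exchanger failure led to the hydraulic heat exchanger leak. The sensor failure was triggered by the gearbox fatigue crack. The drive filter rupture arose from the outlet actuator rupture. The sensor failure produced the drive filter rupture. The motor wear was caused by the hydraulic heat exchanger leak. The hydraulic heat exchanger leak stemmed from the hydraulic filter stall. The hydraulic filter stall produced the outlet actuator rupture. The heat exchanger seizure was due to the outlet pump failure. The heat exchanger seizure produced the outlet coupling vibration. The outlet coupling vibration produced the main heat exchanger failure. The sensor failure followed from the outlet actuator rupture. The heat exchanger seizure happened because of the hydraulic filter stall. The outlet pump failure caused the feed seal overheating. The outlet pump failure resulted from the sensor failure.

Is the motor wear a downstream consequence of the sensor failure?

There is a causal chain: the sensor failure → the outlet coupling vibration → the main heat exchanger failure → the hydraulic heat exchanger leak → the motor wear.

Yes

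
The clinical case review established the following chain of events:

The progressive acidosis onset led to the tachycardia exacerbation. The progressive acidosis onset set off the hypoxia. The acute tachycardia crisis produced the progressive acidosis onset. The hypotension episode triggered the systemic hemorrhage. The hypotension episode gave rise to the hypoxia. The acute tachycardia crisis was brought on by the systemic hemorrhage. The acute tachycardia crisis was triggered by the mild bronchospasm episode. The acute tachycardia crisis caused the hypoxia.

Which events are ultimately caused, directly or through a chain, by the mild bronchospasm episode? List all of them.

Direct effects: the acute tachycardia crisis.
2 steps out: the progressive acidosis onset, the hypoxia.
3 steps out: the tachycardia exacerbation.
Not reachable from it: the hypotension episode, the systemic hemorrhage.

the acute tachycardia crisis, the hypoxia, the progressive acidosis onset, the tachycardia exacerbation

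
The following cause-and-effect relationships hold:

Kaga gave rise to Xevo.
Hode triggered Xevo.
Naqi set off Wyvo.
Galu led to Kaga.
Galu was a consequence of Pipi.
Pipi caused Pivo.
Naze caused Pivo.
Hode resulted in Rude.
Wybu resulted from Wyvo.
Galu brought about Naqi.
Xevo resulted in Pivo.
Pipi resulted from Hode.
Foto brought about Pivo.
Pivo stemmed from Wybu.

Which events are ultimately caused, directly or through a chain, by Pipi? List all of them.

Direct effects: Galu, Pivo.
2 steps out: Naqi, Kaga.
3 steps out: Wyvo, Xevo.
4 steps out: Wybu.
Not reachable from it: Hode, Rude, Foto, Naze.

Galu, Kaga, Naqi, Pivo, Wybu, Wyvo, Xevo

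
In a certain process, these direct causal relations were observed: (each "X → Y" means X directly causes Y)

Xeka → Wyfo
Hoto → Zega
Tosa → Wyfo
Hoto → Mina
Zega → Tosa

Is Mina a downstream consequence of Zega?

No

Zega leads to Tosa, Wyfo; Mina is not among them.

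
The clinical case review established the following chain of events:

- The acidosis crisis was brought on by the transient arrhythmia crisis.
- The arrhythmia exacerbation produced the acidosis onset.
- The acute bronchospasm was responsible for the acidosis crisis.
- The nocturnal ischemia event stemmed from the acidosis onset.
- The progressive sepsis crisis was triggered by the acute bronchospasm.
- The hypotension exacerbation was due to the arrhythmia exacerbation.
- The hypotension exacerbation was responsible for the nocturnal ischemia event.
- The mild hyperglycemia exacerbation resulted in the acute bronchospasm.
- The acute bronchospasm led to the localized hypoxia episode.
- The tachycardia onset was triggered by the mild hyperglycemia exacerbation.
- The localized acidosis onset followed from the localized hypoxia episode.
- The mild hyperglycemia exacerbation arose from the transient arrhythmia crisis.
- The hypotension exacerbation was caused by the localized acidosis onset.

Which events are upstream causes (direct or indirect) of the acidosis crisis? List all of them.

Immediate causes of the acidosis crisis: the transient arrhythmia crisis, the acute bronchospasm.
Further upstream: the mild hyperglycemia exacerbation.

the acute bronchospasm, the mild hyperglycemia exacerbation, the transient arrhythmia crisis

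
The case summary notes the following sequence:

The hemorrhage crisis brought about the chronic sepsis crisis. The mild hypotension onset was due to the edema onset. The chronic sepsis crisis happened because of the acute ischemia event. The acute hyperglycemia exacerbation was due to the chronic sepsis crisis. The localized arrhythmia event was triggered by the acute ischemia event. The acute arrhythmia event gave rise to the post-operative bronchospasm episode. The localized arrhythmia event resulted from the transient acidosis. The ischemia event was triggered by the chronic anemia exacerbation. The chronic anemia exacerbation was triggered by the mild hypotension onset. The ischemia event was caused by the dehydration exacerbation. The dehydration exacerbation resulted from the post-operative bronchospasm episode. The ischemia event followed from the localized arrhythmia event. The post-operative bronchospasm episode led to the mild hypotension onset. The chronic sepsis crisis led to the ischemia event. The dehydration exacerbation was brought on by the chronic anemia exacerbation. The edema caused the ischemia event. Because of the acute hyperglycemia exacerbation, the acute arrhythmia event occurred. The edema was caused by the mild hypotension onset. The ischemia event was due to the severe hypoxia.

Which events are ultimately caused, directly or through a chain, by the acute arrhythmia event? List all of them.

Direct effects: the post-operative bronchospasm episode.
2 steps out: the mild hypotension onset, the dehydration exacerbation.
3 steps out: the chronic anemia exacerbation, the edema, the ischemia event.
Not reachable from it: the acute ischemia event, the hemorrhage crisis, the transient acidosis, the edema onset, the chronic sepsis crisis, the acute hyperglycemia exacerbation, the localized arrhythmia event, the severe hypoxia.

the chronic anemia exacerbation, the dehydration exacerbation, the edema, the ischemia event, the mild hypotension onset, the post-operative bronchospasm episode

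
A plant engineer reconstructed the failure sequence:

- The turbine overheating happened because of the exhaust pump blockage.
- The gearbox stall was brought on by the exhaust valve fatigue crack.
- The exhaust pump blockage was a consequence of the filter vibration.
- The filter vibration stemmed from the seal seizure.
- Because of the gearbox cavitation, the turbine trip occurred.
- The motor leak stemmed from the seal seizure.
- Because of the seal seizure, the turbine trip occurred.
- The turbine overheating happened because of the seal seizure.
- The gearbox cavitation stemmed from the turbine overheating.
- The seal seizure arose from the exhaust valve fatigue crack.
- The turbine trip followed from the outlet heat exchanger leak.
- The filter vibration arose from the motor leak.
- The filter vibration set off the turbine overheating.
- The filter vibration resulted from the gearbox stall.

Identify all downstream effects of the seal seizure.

Direct effects: the motor leak, the filter vibration, the turbine overheating, the turbine trip.
2 steps out: the exhaust pump blockage, the gearbox cavitation.
Not reachable from it: the exhaust valve fatigue crack, the gearbox stall, the outlet heat exchanger leak.

the exhaust pump blockage, the filter vibration, the gearbox cavitation, the motor leak, the turbine overheating, the turbine trip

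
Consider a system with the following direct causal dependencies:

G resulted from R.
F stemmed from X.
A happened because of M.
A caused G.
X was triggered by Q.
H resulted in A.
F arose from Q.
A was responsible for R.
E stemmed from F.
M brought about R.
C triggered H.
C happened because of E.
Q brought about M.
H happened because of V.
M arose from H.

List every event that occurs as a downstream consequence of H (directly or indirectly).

A, G, M, R

Direct effects: M, A.
2 steps out: R, G.
Not reachable from it: Q, X, F, V, E, C.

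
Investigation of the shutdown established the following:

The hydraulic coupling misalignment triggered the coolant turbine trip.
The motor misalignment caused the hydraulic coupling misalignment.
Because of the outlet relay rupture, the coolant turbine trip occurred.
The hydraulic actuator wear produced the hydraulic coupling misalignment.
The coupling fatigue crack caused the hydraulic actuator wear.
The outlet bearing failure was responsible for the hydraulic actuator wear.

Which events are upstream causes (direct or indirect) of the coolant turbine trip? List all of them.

Immediate causes of the coolant turbine trip: the hydraulic coupling misalignment, the outlet relay rupture.
Further upstream: the motor misalignment, the outlet bearing failure, the coupling fatigue crack, the hydraulic actuator wear.

the coupling fatigue crack, the hydraulic actuator wear, the hydraulic coupling misalignment, the motor misalignment, the outlet bearing failure, the outlet relay rupture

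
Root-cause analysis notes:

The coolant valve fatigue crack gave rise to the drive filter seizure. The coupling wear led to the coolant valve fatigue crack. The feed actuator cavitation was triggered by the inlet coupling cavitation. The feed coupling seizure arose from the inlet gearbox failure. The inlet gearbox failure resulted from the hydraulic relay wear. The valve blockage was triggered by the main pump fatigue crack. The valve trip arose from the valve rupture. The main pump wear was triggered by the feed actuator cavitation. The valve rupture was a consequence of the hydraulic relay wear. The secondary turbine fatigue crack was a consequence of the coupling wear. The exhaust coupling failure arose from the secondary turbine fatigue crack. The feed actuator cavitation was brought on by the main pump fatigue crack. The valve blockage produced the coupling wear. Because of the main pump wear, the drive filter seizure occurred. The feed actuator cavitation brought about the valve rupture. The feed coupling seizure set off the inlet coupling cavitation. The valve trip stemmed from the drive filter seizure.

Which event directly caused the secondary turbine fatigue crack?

Upstream contributors include the main pump fatigue crack, the valve blockage, but only the coupling wear feeds directly into the secondary turbine fatigue crack.

the coupling wear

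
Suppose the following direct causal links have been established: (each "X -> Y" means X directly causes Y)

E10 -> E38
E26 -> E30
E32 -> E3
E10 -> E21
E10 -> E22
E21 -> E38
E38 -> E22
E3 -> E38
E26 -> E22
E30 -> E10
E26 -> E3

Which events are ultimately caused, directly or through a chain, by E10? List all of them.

Direct effects: E21, E38, E22.
Not reachable from it: E26, E30, E3, E32.

E21, E22, E38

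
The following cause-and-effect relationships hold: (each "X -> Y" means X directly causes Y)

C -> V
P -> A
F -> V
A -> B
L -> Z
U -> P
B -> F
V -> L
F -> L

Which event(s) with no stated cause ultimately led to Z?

Tracing upstream from Z: Z ← L ← F ← B ← A ← P ← U.
A separate upstream branch: Z ← L ← V ← C.
Each of those chain origins has no stated cause.

C, U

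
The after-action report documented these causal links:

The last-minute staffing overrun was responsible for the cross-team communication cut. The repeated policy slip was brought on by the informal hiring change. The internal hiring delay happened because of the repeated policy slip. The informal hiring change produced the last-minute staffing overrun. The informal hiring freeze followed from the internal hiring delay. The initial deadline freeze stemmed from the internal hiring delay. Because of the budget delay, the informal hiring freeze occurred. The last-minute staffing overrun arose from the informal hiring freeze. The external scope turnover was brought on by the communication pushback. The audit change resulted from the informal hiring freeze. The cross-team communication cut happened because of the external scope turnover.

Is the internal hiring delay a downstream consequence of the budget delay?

The budget delay leads to the informal hiring freeze, the audit change, the last-minute staffing overrun, the cross-team communication cut; the internal hiring delay is not among them.

No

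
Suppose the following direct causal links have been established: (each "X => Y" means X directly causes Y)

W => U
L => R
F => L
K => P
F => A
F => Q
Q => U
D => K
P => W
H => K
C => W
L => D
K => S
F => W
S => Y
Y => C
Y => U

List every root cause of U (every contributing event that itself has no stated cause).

Tracing upstream from U: U ← W ← F.
A separate upstream branch: U ← Y ← S ← K ← H.
Each of those chain origins has no stated cause.

F, H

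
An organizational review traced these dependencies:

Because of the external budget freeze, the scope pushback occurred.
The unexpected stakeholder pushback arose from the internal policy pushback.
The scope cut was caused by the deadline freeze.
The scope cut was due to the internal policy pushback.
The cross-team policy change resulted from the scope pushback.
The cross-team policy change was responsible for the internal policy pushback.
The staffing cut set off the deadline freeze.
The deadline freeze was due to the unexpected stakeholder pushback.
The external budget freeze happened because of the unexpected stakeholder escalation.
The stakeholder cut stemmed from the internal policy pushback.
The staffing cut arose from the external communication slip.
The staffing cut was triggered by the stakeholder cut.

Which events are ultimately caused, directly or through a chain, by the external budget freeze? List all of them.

the cross-team policy change, the deadline freeze, the internal policy pushback, the scope cut, the scope pushback, the staffing cut, the stakeholder cut, the unexpected stakeholder pushback

Direct effects: the scope pushback.
2 steps out: the cross-team policy change.
3 steps out: the internal policy pushback.
4 steps out: the unexpected stakeholder pushback, the stakeholder cut, the scope cut.
5 steps out: the staffing cut, the deadline freeze.
Not reachable from it: the external communication slip, the unexpected stakeholder escalation.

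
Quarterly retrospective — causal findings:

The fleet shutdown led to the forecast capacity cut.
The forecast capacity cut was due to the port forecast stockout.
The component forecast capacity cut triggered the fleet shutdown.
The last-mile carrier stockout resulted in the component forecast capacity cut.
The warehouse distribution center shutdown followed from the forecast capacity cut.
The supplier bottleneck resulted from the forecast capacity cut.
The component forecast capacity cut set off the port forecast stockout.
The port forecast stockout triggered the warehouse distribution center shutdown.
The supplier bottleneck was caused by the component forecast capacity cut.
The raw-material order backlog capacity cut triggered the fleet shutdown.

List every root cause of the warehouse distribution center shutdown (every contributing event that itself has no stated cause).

the last-mile carrier stockout, the raw-material order backlog capacity cut

Tracing upstream from the warehouse distribution center shutdown: the warehouse distribution center shutdown ← the port forecast stockout ← the component forecast capacity cut ← the last-mile carrier stockout.
A separate upstream branch: the warehouse distribution center shutdown ← the forecast capacity cut ← the fleet shutdown ← the raw-material order backlog capacity cut.
Each of those chain origins has no stated cause.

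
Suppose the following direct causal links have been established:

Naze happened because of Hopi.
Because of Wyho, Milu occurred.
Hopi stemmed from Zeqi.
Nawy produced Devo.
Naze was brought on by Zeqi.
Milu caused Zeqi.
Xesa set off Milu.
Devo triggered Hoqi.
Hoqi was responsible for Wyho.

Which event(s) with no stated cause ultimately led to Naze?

Nawy, Xesa

Tracing upstream from Naze: Naze ← Zeqi ← Milu ← Wyho ← Hoqi ← Devo ← Nawy.
A separate upstream branch: Naze ← Zeqi ← Milu ← Xesa.
Each of those chain origins has no stated cause.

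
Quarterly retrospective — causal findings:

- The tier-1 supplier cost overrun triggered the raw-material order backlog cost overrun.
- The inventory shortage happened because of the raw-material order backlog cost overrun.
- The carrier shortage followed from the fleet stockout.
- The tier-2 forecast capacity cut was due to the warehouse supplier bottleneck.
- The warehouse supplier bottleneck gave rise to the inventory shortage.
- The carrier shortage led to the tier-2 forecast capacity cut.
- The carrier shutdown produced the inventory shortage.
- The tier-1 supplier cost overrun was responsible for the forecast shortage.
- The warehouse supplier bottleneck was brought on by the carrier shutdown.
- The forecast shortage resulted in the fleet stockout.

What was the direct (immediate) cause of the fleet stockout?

the forecast shortage

Upstream contributors include the tier-1 supplier cost overrun, but only the forecast shortage feeds directly into the fleet stockout.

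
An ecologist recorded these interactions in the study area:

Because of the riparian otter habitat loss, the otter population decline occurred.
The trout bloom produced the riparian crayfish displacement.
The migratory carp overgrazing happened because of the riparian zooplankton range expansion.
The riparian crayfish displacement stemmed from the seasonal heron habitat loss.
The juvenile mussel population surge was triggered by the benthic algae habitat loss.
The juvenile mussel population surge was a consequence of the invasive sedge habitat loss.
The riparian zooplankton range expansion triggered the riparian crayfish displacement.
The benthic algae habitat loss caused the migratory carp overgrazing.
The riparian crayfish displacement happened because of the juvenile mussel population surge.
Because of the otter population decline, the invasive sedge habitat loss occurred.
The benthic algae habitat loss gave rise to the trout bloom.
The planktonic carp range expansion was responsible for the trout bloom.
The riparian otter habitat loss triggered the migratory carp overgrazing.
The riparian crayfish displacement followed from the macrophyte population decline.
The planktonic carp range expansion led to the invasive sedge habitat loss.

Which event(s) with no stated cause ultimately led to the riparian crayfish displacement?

the benthic algae habitat loss, the macrophyte population decline, the planktonic carp range expansion, the riparian otter habitat loss, the riparian zooplankton range expansion, the seasonal heron habitat loss

Tracing upstream from the riparian crayfish displacement: the riparian crayfish displacement ← the trout bloom ← the benthic algae habitat loss.
A separate upstream branch: the riparian crayfish displacement ← the trout bloom ← the planktonic carp range expansion.
A separate upstream branch: the riparian crayfish displacement ← the juvenile mussel population surge ← the invasive sedge habitat loss ← the otter population decline ← the riparian otter habitat loss.
A separate upstream branch: the riparian crayfish displacement ← the riparian zooplankton range expansion.
A separate upstream branch: the riparian crayfish displacement ← the macrophyte population decline.
A separate upstream branch: the riparian crayfish displacement ← the seasonal heron habitat loss.
Each of those chain origins has no stated cause.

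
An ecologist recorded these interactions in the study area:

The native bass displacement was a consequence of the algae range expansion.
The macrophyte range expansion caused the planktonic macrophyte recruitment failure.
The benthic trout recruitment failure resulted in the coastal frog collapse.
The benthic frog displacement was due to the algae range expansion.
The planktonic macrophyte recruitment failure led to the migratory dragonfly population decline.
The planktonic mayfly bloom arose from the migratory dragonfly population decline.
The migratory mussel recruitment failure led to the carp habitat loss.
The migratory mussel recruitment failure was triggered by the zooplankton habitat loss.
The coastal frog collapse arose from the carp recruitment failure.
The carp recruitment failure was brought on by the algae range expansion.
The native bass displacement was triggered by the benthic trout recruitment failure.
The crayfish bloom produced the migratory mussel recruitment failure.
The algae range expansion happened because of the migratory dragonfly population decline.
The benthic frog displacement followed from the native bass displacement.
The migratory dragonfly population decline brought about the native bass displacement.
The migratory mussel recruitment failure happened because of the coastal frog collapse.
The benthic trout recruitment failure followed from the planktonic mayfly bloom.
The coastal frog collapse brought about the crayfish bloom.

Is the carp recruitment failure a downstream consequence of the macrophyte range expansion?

There is a causal chain: the macrophyte range expansion → the planktonic macrophyte recruitment failure → the migratory dragonfly population decline → the algae range expansion → the carp recruitment failure.

Yes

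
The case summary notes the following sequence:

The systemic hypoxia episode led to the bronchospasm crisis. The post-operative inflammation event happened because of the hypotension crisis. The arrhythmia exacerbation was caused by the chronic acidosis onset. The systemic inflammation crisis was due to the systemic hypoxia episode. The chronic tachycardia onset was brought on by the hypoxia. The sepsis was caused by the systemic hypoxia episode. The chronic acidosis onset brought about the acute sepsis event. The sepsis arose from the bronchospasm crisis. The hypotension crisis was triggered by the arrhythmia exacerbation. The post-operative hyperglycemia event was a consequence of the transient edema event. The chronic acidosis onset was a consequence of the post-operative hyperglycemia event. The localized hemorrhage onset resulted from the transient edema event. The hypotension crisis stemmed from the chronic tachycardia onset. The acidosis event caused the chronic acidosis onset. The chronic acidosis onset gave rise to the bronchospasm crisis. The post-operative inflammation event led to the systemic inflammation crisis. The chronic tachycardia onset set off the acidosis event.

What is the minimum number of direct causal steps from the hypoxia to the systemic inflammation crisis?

Shortest chain: the hypoxia → the chronic tachycardia onset → the hypotension crisis → the post-operative inflammation event → the systemic inflammation crisis.

4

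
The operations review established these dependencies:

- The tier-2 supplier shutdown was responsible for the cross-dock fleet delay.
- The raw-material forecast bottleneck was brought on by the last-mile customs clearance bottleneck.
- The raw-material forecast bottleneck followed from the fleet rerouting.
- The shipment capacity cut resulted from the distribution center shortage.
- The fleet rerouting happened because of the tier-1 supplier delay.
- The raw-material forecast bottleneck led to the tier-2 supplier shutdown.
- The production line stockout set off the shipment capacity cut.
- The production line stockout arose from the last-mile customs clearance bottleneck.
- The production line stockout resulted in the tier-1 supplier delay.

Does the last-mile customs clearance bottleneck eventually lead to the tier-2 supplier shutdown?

There is a causal chain: the last-mile customs clearance bottleneck → the raw-material forecast bottleneck → the tier-2 supplier shutdown.

Yes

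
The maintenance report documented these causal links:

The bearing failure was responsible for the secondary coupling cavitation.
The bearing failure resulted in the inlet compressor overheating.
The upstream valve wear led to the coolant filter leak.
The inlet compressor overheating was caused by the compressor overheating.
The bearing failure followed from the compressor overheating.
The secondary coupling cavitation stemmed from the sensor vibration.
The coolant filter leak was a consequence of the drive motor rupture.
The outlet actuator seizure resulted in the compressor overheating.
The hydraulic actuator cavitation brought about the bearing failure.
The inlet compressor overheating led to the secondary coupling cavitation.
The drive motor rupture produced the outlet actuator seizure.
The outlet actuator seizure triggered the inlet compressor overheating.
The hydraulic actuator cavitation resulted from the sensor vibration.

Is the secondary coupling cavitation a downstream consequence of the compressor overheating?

Yes

There is a causal chain: the compressor overheating → the bearing failure → the secondary coupling cavitation.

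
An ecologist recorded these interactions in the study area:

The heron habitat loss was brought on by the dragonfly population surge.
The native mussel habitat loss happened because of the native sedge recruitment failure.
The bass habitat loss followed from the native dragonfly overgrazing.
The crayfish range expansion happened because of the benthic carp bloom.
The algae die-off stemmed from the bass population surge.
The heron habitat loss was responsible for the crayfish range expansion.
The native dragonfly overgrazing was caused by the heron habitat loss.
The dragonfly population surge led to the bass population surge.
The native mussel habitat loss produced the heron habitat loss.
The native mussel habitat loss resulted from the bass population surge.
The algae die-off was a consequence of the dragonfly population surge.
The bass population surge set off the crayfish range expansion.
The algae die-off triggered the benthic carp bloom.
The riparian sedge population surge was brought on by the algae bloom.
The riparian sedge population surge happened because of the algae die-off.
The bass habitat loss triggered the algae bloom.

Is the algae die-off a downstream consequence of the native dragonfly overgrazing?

The native dragonfly overgrazing leads to the bass habitat loss, the algae bloom, the riparian sedge population surge; the algae die-off is not among them.

No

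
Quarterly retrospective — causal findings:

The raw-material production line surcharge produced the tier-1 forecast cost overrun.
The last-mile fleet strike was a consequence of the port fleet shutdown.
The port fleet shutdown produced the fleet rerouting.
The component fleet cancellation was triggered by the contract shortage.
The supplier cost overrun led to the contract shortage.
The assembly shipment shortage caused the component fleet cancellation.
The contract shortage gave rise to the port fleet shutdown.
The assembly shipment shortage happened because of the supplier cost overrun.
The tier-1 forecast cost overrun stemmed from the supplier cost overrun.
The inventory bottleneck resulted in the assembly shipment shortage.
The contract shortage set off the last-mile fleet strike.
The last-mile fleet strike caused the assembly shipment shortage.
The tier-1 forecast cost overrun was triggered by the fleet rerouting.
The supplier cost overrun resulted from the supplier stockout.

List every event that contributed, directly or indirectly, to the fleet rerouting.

the contract shortage, the port fleet shutdown, the supplier cost overrun, the supplier stockout

Immediate cause of the fleet rerouting: the port fleet shutdown.
Further upstream: the supplier stockout, the supplier cost overrun, the contract shortage.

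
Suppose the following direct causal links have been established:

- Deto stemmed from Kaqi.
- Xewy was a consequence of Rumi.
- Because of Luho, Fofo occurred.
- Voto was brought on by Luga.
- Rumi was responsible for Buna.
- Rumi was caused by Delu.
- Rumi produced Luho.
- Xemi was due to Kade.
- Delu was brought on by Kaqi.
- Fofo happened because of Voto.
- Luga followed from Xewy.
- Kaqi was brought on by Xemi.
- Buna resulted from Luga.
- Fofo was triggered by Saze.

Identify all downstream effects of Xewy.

Buna, Fofo, Luga, Voto

Direct effects: Luga.
2 steps out: Voto, Buna.
3 steps out: Fofo.
Not reachable from it: Kade, Xemi, Kaqi, Delu, Rumi, Luho, Saze, Deto.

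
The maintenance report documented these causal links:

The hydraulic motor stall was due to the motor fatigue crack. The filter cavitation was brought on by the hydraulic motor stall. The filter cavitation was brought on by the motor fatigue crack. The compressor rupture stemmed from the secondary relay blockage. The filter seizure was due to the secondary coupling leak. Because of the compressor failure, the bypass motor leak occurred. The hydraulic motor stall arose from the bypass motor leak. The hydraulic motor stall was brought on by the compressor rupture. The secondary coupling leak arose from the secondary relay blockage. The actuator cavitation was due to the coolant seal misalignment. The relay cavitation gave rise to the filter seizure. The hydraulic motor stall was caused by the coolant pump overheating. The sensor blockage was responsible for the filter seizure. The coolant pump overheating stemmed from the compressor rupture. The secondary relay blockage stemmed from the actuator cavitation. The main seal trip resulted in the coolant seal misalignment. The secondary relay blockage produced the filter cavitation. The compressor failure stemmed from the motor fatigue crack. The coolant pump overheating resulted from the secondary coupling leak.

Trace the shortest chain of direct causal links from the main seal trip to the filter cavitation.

the main seal trip → the coolant seal misalignment
the coolant seal misalignment → the actuator cavitation
the actuator cavitation → the secondary relay blockage
the secondary relay blockage → the filter cavitation
Length: 4 steps.

the main seal trip → the coolant seal misalignment → the actuator cavitation → the secondary relay blockage → the filter cavitation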